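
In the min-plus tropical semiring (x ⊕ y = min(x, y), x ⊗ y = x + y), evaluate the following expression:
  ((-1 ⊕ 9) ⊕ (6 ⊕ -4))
((-1 ⊕ 9) ⊕ (6 ⊕ -4)) = -4

Expand innermost to outermost. Recall ⊕ takes the minimum of its arguments and ⊗ takes their sum. Working out the expression ((-1 ⊕ 9) ⊕ (6 ⊕ -4)) gives -4.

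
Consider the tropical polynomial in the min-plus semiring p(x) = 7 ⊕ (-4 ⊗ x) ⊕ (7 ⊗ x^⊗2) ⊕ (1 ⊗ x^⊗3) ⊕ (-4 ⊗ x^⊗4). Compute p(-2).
p(-2) = -12

A tropical monomial a ⊗ x^⊗i evaluates to a + i · x. Evaluating each term at x = -2:
  Term 0 contributes 7 + 0 · -2 = 7
  Term 1 contributes -4 + 1 · -2 = -6
  Term 2 contributes 7 + 2 · -2 = 3
  Term 3 contributes 1 + 3 · -2 = -5
  Term 4 contributes -4 + 4 · -2 = -12
p(-2) = ⊕ of these = min[7, -6, 3, -5, -12] = -12.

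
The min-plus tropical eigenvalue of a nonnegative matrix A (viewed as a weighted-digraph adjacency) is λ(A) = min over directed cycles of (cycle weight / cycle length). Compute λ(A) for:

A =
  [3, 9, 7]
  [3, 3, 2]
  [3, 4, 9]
λ(A) = 3

Enumerate directed cycles and compute their means (weight / length). Sample:
  cycle 0 → 0: weight = 3, length = 1, mean = 3/1 ≈ 3.000
  cycle 1 → 1: weight = 3, length = 1, mean = 3/1 ≈ 3.000
  cycle 2 → 2: weight = 9, length = 1, mean = 9/1 ≈ 9.000
  cycle 0 → 1 → 0: weight = 12, length = 2, mean = 12/2 ≈ 6.000
  cycle 0 → 2 → 0: weight = 10, length = 2, mean = 10/2 ≈ 5.000
  cycle 1 → 0 → 1: weight = 12, length = 2, mean = 12/2 ≈ 6.000
Minimum mean = 3.000, attained e.g. along the cycle 0 → 0 with weight 3 and length 1. So λ(A) = 3/1 = 3.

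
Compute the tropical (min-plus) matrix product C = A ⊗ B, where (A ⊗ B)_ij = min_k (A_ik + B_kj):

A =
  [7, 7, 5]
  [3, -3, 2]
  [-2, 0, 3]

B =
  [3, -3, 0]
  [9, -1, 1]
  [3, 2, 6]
A ⊗ B =
  [8, 4, 7]
  [5, -4, -2]
  [1, -5, -2]

Apply the min-plus product entry-by-entry:
  C[0][0] = min over k of (A[0][0] + B[0][0] = 7 + 3 = 10, A[0][1] + B[1][0] = 7 + 9 = 16, A[0][2] + B[2][0] = 5 + 3 = 8) = 8 (attained at k = 2)
  C[0][1] = min over k of (A[0][0] + B[0][1] = 7 + -3 = 4, A[0][1] + B[1][1] = 7 + -1 = 6, A[0][2] + B[2][1] = 5 + 2 = 7) = 4 (attained at k = 0)
  C[0][2] = min over k of (A[0][0] + B[0][2] = 7 + 0 = 7, A[0][1] + B[1][2] = 7 + 1 = 8, A[0][2] + B[2][2] = 5 + 6 = 11) = 7 (attained at k = 0)
  C[1][0] = min over k of (A[1][0] + B[0][0] = 3 + 3 = 6, A[1][1] + B[1][0] = -3 + 9 = 6, A[1][2] + B[2][0] = 2 + 3 = 5) = 5 (attained at k = 2)
  C[1][1] = min over k of (A[1][0] + B[0][1] = 3 + -3 = 0, A[1][1] + B[1][1] = -3 + -1 = -4, A[1][2] + B[2][1] = 2 + 2 = 4) = -4 (attained at k = 1)
  C[1][2] = min over k of (A[1][0] + B[0][2] = 3 + 0 = 3, A[1][1] + B[1][2] = -3 + 1 = -2, A[1][2] + B[2][2] = 2 + 6 = 8) = -2 (attained at k = 1)
  C[2][0] = min over k of (A[2][0] + B[0][0] = -2 + 3 = 1, A[2][1] + B[1][0] = 0 + 9 = 9, A[2][2] + B[2][0] = 3 + 3 = 6) = 1 (attained at k = 0)
  C[2][1] = min over k of (A[2][0] + B[0][1] = -2 + -3 = -5, A[2][1] + B[1][1] = 0 + -1 = -1, A[2][2] + B[2][1] = 3 + 2 = 5) = -5 (attained at k = 0)
  C[2][2] = min over k of (A[2][0] + B[0][2] = -2 + 0 = -2, A[2][1] + B[1][2] = 0 + 1 = 1, A[2][2] + B[2][2] = 3 + 6 = 9) = -2 (attained at k = 0)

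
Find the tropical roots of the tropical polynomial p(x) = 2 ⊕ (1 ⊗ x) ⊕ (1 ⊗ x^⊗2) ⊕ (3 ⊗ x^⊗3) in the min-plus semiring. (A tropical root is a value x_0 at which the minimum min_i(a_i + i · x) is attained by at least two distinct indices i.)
Roots: {-2, 0, 1}

Each tropical root is a break point of the lower envelope of the lines y = a_i + i · x (there are 4 lines, with slopes 0, 1, ..., 3). Only the lines that attain the minimum somewhere contribute to roots; other lines are dominated. Here the surviving (envelope) indices are i = 3, i = 2, i = 1, i = 0.
Intersections between consecutive envelope lines give the roots: for adjacent envelope indices i < j the intersection is x = (a_i − a_j) / (j − i). Reading off the sorted break points: {-2, 0, 1}.
Verification: at each break x_0, at least two indices attain the minimum of min_i(a_i + i · x_0).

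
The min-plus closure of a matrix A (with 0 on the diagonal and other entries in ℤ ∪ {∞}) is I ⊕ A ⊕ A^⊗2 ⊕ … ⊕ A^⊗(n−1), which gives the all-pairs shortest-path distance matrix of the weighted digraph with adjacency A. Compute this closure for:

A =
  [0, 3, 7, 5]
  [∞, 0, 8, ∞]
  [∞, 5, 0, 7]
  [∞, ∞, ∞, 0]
Closure =
  [0, 3, 7, 5]
  [∞, 0, 8, 15]
  [∞, 5, 0, 7]
  [∞, ∞, ∞, 0]

This is the Floyd-Warshall all-pairs shortest-path computation. For each intermediate vertex k = 0, 1, …, 3, update dist[i][j] ← min(dist[i][j], dist[i][k] + dist[k][j]). The final matrix gives, for each (i, j), the minimum total weight of any directed path from i to j (possibly empty when i = j).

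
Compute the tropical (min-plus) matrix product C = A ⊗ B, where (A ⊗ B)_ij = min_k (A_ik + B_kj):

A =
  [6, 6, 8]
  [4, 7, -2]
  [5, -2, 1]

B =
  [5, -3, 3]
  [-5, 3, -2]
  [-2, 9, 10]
A ⊗ B =
  [1, 3, 4]
  [-4, 1, 5]
  [-7, 1, -4]

Apply the min-plus product entry-by-entry:
  C[0][0] = min over k of (A[0][0] + B[0][0] = 6 + 5 = 11, A[0][1] + B[1][0] = 6 + -5 = 1, A[0][2] + B[2][0] = 8 + -2 = 6) = 1 (attained at k = 1)
  C[0][1] = min over k of (A[0][0] + B[0][1] = 6 + -3 = 3, A[0][1] + B[1][1] = 6 + 3 = 9, A[0][2] + B[2][1] = 8 + 9 = 17) = 3 (attained at k = 0)
  C[0][2] = min over k of (A[0][0] + B[0][2] = 6 + 3 = 9, A[0][1] + B[1][2] = 6 + -2 = 4, A[0][2] + B[2][2] = 8 + 10 = 18) = 4 (attained at k = 1)
  C[1][0] = min over k of (A[1][0] + B[0][0] = 4 + 5 = 9, A[1][1] + B[1][0] = 7 + -5 = 2, A[1][2] + B[2][0] = -2 + -2 = -4) = -4 (attained at k = 2)
  C[1][1] = min over k of (A[1][0] + B[0][1] = 4 + -3 = 1, A[1][1] + B[1][1] = 7 + 3 = 10, A[1][2] + B[2][1] = -2 + 9 = 7) = 1 (attained at k = 0)
  C[1][2] = min over k of (A[1][0] + B[0][2] = 4 + 3 = 7, A[1][1] + B[1][2] = 7 + -2 = 5, A[1][2] + B[2][2] = -2 + 10 = 8) = 5 (attained at k = 1)
  C[2][0] = min over k of (A[2][0] + B[0][0] = 5 + 5 = 10, A[2][1] + B[1][0] = -2 + -5 = -7, A[2][2] + B[2][0] = 1 + -2 = -1) = -7 (attained at k = 1)
  C[2][1] = min over k of (A[2][0] + B[0][1] = 5 + -3 = 2, A[2][1] + B[1][1] = -2 + 3 = 1, A[2][2] + B[2][1] = 1 + 9 = 10) = 1 (attained at k = 1)
  C[2][2] = min over k of (A[2][0] + B[0][2] = 5 + 3 = 8, A[2][1] + B[1][2] = -2 + -2 = -4, A[2][2] + B[2][2] = 1 + 10 = 11) = -4 (attained at k = 1)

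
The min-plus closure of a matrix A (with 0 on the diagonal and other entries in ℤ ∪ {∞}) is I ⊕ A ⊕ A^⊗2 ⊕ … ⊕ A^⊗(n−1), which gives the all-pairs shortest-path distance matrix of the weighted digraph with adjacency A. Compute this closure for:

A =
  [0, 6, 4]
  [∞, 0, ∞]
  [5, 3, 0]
Closure =
  [0, 6, 4]
  [∞, 0, ∞]
  [5, 3, 0]

This is the Floyd-Warshall all-pairs shortest-path computation. For each intermediate vertex k = 0, 1, …, 2, update dist[i][j] ← min(dist[i][j], dist[i][k] + dist[k][j]). The final matrix gives, for each (i, j), the minimum total weight of any directed path from i to j (possibly empty when i = j).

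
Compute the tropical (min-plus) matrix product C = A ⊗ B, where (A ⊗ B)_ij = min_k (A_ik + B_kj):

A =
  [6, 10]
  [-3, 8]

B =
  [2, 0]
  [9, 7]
A ⊗ B =
  [8, 6]
  [-1, -3]

Apply the min-plus product entry-by-entry:
  C[0][0] = min over k of (A[0][0] + B[0][0] = 6 + 2 = 8, A[0][1] + B[1][0] = 10 + 9 = 19) = 8 (attained at k = 0)
  C[0][1] = min over k of (A[0][0] + B[0][1] = 6 + 0 = 6, A[0][1] + B[1][1] = 10 + 7 = 17) = 6 (attained at k = 0)
  C[1][0] = min over k of (A[1][0] + B[0][0] = -3 + 2 = -1, A[1][1] + B[1][0] = 8 + 9 = 17) = -1 (attained at k = 0)
  C[1][1] = min over k of (A[1][0] + B[0][1] = -3 + 0 = -3, A[1][1] + B[1][1] = 8 + 7 = 15) = -3 (attained at k = 0)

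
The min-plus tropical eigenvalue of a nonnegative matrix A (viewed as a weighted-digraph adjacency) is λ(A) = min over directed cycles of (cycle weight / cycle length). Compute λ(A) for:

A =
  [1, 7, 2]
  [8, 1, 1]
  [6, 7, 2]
λ(A) = 1

Enumerate directed cycles and compute their means (weight / length). Sample:
  cycle 0 → 0: weight = 1, length = 1, mean = 1/1 ≈ 1.000
  cycle 1 → 1: weight = 1, length = 1, mean = 1/1 ≈ 1.000
  cycle 2 → 2: weight = 2, length = 1, mean = 2/1 ≈ 2.000
  cycle 0 → 1 → 0: weight = 15, length = 2, mean = 15/2 ≈ 7.500
  cycle 0 → 2 → 0: weight = 8, length = 2, mean = 8/2 ≈ 4.000
  cycle 1 → 0 → 1: weight = 15, length = 2, mean = 15/2 ≈ 7.500
Minimum mean = 1.000, attained e.g. along the cycle 0 → 0 with weight 1 and length 1. So λ(A) = 1/1 = 1.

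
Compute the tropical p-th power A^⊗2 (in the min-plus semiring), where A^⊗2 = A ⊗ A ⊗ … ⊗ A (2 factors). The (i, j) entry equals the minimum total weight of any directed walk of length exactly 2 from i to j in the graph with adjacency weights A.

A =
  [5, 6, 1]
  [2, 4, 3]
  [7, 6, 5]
A^⊗2 =
  [8, 7, 6]
  [6, 8, 3]
  [8, 10, 8]

Each entry (A^⊗2)_ij equals the minimum over all length-2 walks i = v_0 → v_1 → … → v_2 = j of Σ_t A[v_t][v_{t+1}]. For example, for (i, j) = (0, 2) we minimise over 3 possible intermediate vertex sequences; the minimum is 6, attained along the walk 0 → 0 → 2.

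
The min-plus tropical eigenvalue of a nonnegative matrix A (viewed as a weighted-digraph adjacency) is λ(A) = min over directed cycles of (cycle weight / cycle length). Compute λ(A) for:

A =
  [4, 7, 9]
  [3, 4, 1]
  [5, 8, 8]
λ(A) = 4

Enumerate directed cycles and compute their means (weight / length). Sample:
  cycle 0 → 0: weight = 4, length = 1, mean = 4/1 ≈ 4.000
  cycle 1 → 1: weight = 4, length = 1, mean = 4/1 ≈ 4.000
  cycle 2 → 2: weight = 8, length = 1, mean = 8/1 ≈ 8.000
  cycle 0 → 1 → 0: weight = 10, length = 2, mean = 10/2 ≈ 5.000
  cycle 0 → 2 → 0: weight = 14, length = 2, mean = 14/2 ≈ 7.000
  cycle 1 → 0 → 1: weight = 10, length = 2, mean = 10/2 ≈ 5.000
Minimum mean = 4.000, attained e.g. along the cycle 0 → 0 with weight 4 and length 1. So λ(A) = 4/1 = 4.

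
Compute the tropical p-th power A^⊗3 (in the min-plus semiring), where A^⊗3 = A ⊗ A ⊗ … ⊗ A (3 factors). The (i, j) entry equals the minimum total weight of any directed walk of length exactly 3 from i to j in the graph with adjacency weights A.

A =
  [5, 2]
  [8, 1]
A^⊗3 =
  [11, 4]
  [10, 3]

Each entry (A^⊗3)_ij equals the minimum over all length-3 walks i = v_0 → v_1 → … → v_3 = j of Σ_t A[v_t][v_{t+1}]. For example, for (i, j) = (0, 1) we minimise over 4 possible intermediate vertex sequences; the minimum is 4, attained along the walk 0 → 1 → 1 → 1.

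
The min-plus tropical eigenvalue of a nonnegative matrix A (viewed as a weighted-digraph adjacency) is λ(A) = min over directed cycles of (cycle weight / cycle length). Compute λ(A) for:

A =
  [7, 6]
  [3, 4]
λ(A) = 4

Enumerate directed cycles and compute their means (weight / length). Sample:
  cycle 0 → 0: weight = 7, length = 1, mean = 7/1 ≈ 7.000
  cycle 1 → 1: weight = 4, length = 1, mean = 4/1 ≈ 4.000
  cycle 0 → 1 → 0: weight = 9, length = 2, mean = 9/2 ≈ 4.500
  cycle 1 → 0 → 1: weight = 9, length = 2, mean = 9/2 ≈ 4.500
Minimum mean = 4.000, attained e.g. along the cycle 1 → 1 with weight 4 and length 1. So λ(A) = 4/1 = 4.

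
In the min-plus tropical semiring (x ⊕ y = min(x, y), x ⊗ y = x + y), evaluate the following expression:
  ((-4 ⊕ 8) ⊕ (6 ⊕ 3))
((-4 ⊕ 8) ⊕ (6 ⊕ 3)) = -4

Expand innermost to outermost. Recall ⊕ takes the minimum of its arguments and ⊗ takes their sum. Working out the expression ((-4 ⊕ 8) ⊕ (6 ⊕ 3)) gives -4.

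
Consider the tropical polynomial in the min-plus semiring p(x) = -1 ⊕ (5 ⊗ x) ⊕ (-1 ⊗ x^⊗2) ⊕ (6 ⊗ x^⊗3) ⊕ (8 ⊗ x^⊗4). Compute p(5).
p(5) = -1

A tropical monomial a ⊗ x^⊗i evaluates to a + i · x. Evaluating each term at x = 5:
  Term 0 contributes -1 + 0 · 5 = -1
  Term 1 contributes 5 + 1 · 5 = 10
  Term 2 contributes -1 + 2 · 5 = 9
  Term 3 contributes 6 + 3 · 5 = 21
  Term 4 contributes 8 + 4 · 5 = 28
p(5) = ⊕ of these = min[-1, 10, 9, 21, 28] = -1.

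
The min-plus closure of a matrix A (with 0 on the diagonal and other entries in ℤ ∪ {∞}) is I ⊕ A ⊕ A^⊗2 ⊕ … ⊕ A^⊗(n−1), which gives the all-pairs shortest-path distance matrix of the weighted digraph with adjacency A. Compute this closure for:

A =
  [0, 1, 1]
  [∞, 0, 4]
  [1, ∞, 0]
Closure =
  [0, 1, 1]
  [5, 0, 4]
  [1, 2, 0]

This is the Floyd-Warshall all-pairs shortest-path computation. For each intermediate vertex k = 0, 1, …, 2, update dist[i][j] ← min(dist[i][j], dist[i][k] + dist[k][j]). The final matrix gives, for each (i, j), the minimum total weight of any directed path from i to j (possibly empty when i = j).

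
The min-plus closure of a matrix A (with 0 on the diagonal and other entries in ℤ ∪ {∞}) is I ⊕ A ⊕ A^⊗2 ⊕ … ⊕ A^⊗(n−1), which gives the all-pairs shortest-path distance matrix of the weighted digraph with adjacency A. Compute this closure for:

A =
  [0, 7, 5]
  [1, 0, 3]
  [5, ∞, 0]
Closure =
  [0, 7, 5]
  [1, 0, 3]
  [5, 12, 0]

This is the Floyd-Warshall all-pairs shortest-path computation. For each intermediate vertex k = 0, 1, …, 2, update dist[i][j] ← min(dist[i][j], dist[i][k] + dist[k][j]). The final matrix gives, for each (i, j), the minimum total weight of any directed path from i to j (possibly empty when i = j).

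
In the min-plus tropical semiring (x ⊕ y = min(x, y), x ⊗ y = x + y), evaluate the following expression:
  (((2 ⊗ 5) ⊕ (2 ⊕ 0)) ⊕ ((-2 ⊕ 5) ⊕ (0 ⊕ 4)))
(((2 ⊗ 5) ⊕ (2 ⊕ 0)) ⊕ ((-2 ⊕ 5) ⊕ (0 ⊕ 4))) = -2

Expand innermost to outermost. Recall ⊕ takes the minimum of its arguments and ⊗ takes their sum. Working out the expression (((2 ⊗ 5) ⊕ (2 ⊕ 0)) ⊕ ((-2 ⊕ 5) ⊕ (0 ⊕ 4))) gives -2.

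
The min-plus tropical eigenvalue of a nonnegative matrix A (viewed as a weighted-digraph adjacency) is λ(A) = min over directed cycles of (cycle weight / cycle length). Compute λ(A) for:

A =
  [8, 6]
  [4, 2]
λ(A) = 2

Enumerate directed cycles and compute their means (weight / length). Sample:
  cycle 0 → 0: weight = 8, length = 1, mean = 8/1 ≈ 8.000
  cycle 1 → 1: weight = 2, length = 1, mean = 2/1 ≈ 2.000
  cycle 0 → 1 → 0: weight = 10, length = 2, mean = 10/2 ≈ 5.000
  cycle 1 → 0 → 1: weight = 10, length = 2, mean = 10/2 ≈ 5.000
Minimum mean = 2.000, attained e.g. along the cycle 1 → 1 with weight 2 and length 1. So λ(A) = 2/1 = 2.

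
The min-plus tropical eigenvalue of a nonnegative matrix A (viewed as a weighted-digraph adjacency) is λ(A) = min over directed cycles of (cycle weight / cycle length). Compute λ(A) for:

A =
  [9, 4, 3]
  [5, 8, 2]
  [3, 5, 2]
λ(A) = 2

Enumerate directed cycles and compute their means (weight / length). Sample:
  cycle 0 → 0: weight = 9, length = 1, mean = 9/1 ≈ 9.000
  cycle 1 → 1: weight = 8, length = 1, mean = 8/1 ≈ 8.000
  cycle 2 → 2: weight = 2, length = 1, mean = 2/1 ≈ 2.000
  cycle 0 → 1 → 0: weight = 9, length = 2, mean = 9/2 ≈ 4.500
  cycle 0 → 2 → 0: weight = 6, length = 2, mean = 6/2 ≈ 3.000
  cycle 1 → 0 → 1: weight = 9, length = 2, mean = 9/2 ≈ 4.500
Minimum mean = 2.000, attained e.g. along the cycle 2 → 2 with weight 2 and length 1. So λ(A) = 2/1 = 2.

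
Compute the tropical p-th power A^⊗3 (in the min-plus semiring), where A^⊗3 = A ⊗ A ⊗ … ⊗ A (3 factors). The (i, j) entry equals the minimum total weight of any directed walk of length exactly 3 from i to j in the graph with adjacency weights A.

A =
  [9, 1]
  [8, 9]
A^⊗3 =
  [18, 10]
  [17, 18]

Each entry (A^⊗3)_ij equals the minimum over all length-3 walks i = v_0 → v_1 → … → v_3 = j of Σ_t A[v_t][v_{t+1}]. For example, for (i, j) = (0, 1) we minimise over 4 possible intermediate vertex sequences; the minimum is 10, attained along the walk 0 → 1 → 0 → 1.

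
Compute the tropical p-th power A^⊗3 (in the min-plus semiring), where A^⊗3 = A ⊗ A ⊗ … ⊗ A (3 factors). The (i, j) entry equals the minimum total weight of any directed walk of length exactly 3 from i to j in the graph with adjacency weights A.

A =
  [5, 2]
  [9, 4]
A^⊗3 =
  [15, 10]
  [17, 12]

Each entry (A^⊗3)_ij equals the minimum over all length-3 walks i = v_0 → v_1 → … → v_3 = j of Σ_t A[v_t][v_{t+1}]. For example, for (i, j) = (0, 1) we minimise over 4 possible intermediate vertex sequences; the minimum is 10, attained along the walk 0 → 1 → 1 → 1.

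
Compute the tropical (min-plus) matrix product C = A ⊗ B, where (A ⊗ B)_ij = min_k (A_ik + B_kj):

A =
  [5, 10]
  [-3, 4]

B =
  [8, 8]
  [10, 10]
A ⊗ B =
  [13, 13]
  [5, 5]

Apply the min-plus product entry-by-entry:
  C[0][0] = min over k of (A[0][0] + B[0][0] = 5 + 8 = 13, A[0][1] + B[1][0] = 10 + 10 = 20) = 13 (attained at k = 0)
  C[0][1] = min over k of (A[0][0] + B[0][1] = 5 + 8 = 13, A[0][1] + B[1][1] = 10 + 10 = 20) = 13 (attained at k = 0)
  C[1][0] = min over k of (A[1][0] + B[0][0] = -3 + 8 = 5, A[1][1] + B[1][0] = 4 + 10 = 14) = 5 (attained at k = 0)
  C[1][1] = min over k of (A[1][0] + B[0][1] = -3 + 8 = 5, A[1][1] + B[1][1] = 4 + 10 = 14) = 5 (attained at k = 0)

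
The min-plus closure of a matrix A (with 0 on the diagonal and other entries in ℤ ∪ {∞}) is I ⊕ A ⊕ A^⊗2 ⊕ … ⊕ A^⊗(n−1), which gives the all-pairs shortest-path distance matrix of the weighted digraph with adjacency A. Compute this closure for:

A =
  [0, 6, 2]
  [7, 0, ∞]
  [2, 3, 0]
Closure =
  [0, 5, 2]
  [7, 0, 9]
  [2, 3, 0]

This is the Floyd-Warshall all-pairs shortest-path computation. For each intermediate vertex k = 0, 1, …, 2, update dist[i][j] ← min(dist[i][j], dist[i][k] + dist[k][j]). The final matrix gives, for each (i, j), the minimum total weight of any directed path from i to j (possibly empty when i = j).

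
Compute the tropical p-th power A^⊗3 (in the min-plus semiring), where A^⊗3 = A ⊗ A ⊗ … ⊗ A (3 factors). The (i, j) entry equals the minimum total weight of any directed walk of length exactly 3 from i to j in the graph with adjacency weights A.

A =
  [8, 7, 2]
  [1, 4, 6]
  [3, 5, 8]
A^⊗3 =
  [8, 11, 7]
  [6, 8, 7]
  [8, 10, 8]

Each entry (A^⊗3)_ij equals the minimum over all length-3 walks i = v_0 → v_1 → … → v_3 = j of Σ_t A[v_t][v_{t+1}]. For example, for (i, j) = (0, 2) we minimise over 9 possible intermediate vertex sequences; the minimum is 7, attained along the walk 0 → 2 → 0 → 2.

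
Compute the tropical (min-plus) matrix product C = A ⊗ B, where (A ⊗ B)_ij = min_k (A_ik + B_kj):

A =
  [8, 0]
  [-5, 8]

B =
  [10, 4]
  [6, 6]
A ⊗ B =
  [6, 6]
  [5, -1]

Apply the min-plus product entry-by-entry:
  C[0][0] = min over k of (A[0][0] + B[0][0] = 8 + 10 = 18, A[0][1] + B[1][0] = 0 + 6 = 6) = 6 (attained at k = 1)
  C[0][1] = min over k of (A[0][0] + B[0][1] = 8 + 4 = 12, A[0][1] + B[1][1] = 0 + 6 = 6) = 6 (attained at k = 1)
  C[1][0] = min over k of (A[1][0] + B[0][0] = -5 + 10 = 5, A[1][1] + B[1][0] = 8 + 6 = 14) = 5 (attained at k = 0)
  C[1][1] = min over k of (A[1][0] + B[0][1] = -5 + 4 = -1, A[1][1] + B[1][1] = 8 + 6 = 14) = -1 (attained at k = 0)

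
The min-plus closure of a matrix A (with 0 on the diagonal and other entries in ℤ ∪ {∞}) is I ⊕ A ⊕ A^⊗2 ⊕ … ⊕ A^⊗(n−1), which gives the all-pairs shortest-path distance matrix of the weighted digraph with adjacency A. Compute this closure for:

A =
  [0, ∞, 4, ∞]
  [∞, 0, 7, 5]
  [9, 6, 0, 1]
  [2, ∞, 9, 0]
Closure =
  [0, 10, 4, 5]
  [7, 0, 7, 5]
  [3, 6, 0, 1]
  [2, 12, 6, 0]

This is the Floyd-Warshall all-pairs shortest-path computation. For each intermediate vertex k = 0, 1, …, 3, update dist[i][j] ← min(dist[i][j], dist[i][k] + dist[k][j]). The final matrix gives, for each (i, j), the minimum total weight of any directed path from i to j (possibly empty when i = j).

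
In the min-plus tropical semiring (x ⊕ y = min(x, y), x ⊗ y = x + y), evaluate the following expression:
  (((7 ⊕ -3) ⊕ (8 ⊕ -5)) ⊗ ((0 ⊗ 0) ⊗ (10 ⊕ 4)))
(((7 ⊕ -3) ⊕ (8 ⊕ -5)) ⊗ ((0 ⊗ 0) ⊗ (10 ⊕ 4))) = -1

Expand innermost to outermost. Recall ⊕ takes the minimum of its arguments and ⊗ takes their sum. Working out the expression (((7 ⊕ -3) ⊕ (8 ⊕ -5)) ⊗ ((0 ⊗ 0) ⊗ (10 ⊕ 4))) gives -1.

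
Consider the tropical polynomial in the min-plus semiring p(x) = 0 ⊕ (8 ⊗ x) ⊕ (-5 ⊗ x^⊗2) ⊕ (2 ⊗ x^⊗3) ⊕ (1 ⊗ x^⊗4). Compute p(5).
p(5) = 0

A tropical monomial a ⊗ x^⊗i evaluates to a + i · x. Evaluating each term at x = 5:
  Term 0 contributes 0 + 0 · 5 = 0
  Term 1 contributes 8 + 1 · 5 = 13
  Term 2 contributes -5 + 2 · 5 = 5
  Term 3 contributes 2 + 3 · 5 = 17
  Term 4 contributes 1 + 4 · 5 = 21
p(5) = ⊕ of these = min[0, 13, 5, 17, 21] = 0.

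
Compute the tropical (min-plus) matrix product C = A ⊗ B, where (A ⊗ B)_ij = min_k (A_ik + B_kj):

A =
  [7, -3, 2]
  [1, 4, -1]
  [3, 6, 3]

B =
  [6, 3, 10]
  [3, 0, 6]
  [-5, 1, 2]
A ⊗ B =
  [-3, -3, 3]
  [-6, 0, 1]
  [-2, 4, 5]

Apply the min-plus product entry-by-entry:
  C[0][0] = min over k of (A[0][0] + B[0][0] = 7 + 6 = 13, A[0][1] + B[1][0] = -3 + 3 = 0, A[0][2] + B[2][0] = 2 + -5 = -3) = -3 (attained at k = 2)
  C[0][1] = min over k of (A[0][0] + B[0][1] = 7 + 3 = 10, A[0][1] + B[1][1] = -3 + 0 = -3, A[0][2] + B[2][1] = 2 + 1 = 3) = -3 (attained at k = 1)
  C[0][2] = min over k of (A[0][0] + B[0][2] = 7 + 10 = 17, A[0][1] + B[1][2] = -3 + 6 = 3, A[0][2] + B[2][2] = 2 + 2 = 4) = 3 (attained at k = 1)
  C[1][0] = min over k of (A[1][0] + B[0][0] = 1 + 6 = 7, A[1][1] + B[1][0] = 4 + 3 = 7, A[1][2] + B[2][0] = -1 + -5 = -6) = -6 (attained at k = 2)
  C[1][1] = min over k of (A[1][0] + B[0][1] = 1 + 3 = 4, A[1][1] + B[1][1] = 4 + 0 = 4, A[1][2] + B[2][1] = -1 + 1 = 0) = 0 (attained at k = 2)
  C[1][2] = min over k of (A[1][0] + B[0][2] = 1 + 10 = 11, A[1][1] + B[1][2] = 4 + 6 = 10, A[1][2] + B[2][2] = -1 + 2 = 1) = 1 (attained at k = 2)
  C[2][0] = min over k of (A[2][0] + B[0][0] = 3 + 6 = 9, A[2][1] + B[1][0] = 6 + 3 = 9, A[2][2] + B[2][0] = 3 + -5 = -2) = -2 (attained at k = 2)
  C[2][1] = min over k of (A[2][0] + B[0][1] = 3 + 3 = 6, A[2][1] + B[1][1] = 6 + 0 = 6, A[2][2] + B[2][1] = 3 + 1 = 4) = 4 (attained at k = 2)
  C[2][2] = min over k of (A[2][0] + B[0][2] = 3 + 10 = 13, A[2][1] + B[1][2] = 6 + 6 = 12, A[2][2] + B[2][2] = 3 + 2 = 5) = 5 (attained at k = 2)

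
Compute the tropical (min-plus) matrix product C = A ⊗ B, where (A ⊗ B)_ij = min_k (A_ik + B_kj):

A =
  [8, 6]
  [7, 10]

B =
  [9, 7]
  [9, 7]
A ⊗ B =
  [15, 13]
  [16, 14]

Apply the min-plus product entry-by-entry:
  C[0][0] = min over k of (A[0][0] + B[0][0] = 8 + 9 = 17, A[0][1] + B[1][0] = 6 + 9 = 15) = 15 (attained at k = 1)
  C[0][1] = min over k of (A[0][0] + B[0][1] = 8 + 7 = 15, A[0][1] + B[1][1] = 6 + 7 = 13) = 13 (attained at k = 1)
  C[1][0] = min over k of (A[1][0] + B[0][0] = 7 + 9 = 16, A[1][1] + B[1][0] = 10 + 9 = 19) = 16 (attained at k = 0)
  C[1][1] = min over k of (A[1][0] + B[0][1] = 7 + 7 = 14, A[1][1] + B[1][1] = 10 + 7 = 17) = 14 (attained at k = 0)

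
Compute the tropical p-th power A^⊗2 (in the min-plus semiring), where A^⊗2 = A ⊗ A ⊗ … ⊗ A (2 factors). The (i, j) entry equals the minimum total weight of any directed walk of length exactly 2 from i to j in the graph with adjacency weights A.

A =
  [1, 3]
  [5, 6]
A^⊗2 =
  [2, 4]
  [6, 8]

Each entry (A^⊗2)_ij equals the minimum over all length-2 walks i = v_0 → v_1 → … → v_2 = j of Σ_t A[v_t][v_{t+1}]. For example, for (i, j) = (0, 1) we minimise over 2 possible intermediate vertex sequences; the minimum is 4, attained along the walk 0 → 0 → 1.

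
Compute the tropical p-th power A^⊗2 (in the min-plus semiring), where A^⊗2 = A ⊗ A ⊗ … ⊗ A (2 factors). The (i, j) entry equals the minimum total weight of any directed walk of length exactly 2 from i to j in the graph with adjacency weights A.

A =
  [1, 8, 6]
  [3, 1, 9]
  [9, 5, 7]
A^⊗2 =
  [2, 9, 7]
  [4, 2, 9]
  [8, 6, 14]

Each entry (A^⊗2)_ij equals the minimum over all length-2 walks i = v_0 → v_1 → … → v_2 = j of Σ_t A[v_t][v_{t+1}]. For example, for (i, j) = (0, 2) we minimise over 3 possible intermediate vertex sequences; the minimum is 7, attained along the walk 0 → 0 → 2.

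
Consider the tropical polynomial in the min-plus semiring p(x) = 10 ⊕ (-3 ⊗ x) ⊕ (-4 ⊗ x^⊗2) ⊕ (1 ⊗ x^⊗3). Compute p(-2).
p(-2) = -8

A tropical monomial a ⊗ x^⊗i evaluates to a + i · x. Evaluating each term at x = -2:
  Term 0 contributes 10 + 0 · -2 = 10
  Term 1 contributes -3 + 1 · -2 = -5
  Term 2 contributes -4 + 2 · -2 = -8
  Term 3 contributes 1 + 3 · -2 = -5
p(-2) = ⊕ of these = min[10, -5, -8, -5] = -8.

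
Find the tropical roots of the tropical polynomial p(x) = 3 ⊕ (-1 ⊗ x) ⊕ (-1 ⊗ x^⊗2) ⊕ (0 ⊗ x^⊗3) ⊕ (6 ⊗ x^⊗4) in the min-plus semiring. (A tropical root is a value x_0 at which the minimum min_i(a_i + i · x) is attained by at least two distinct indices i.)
Roots: {-6, -1, 0, 4}

Each tropical root is a break point of the lower envelope of the lines y = a_i + i · x (there are 5 lines, with slopes 0, 1, ..., 4). Only the lines that attain the minimum somewhere contribute to roots; other lines are dominated. Here the surviving (envelope) indices are i = 4, i = 3, i = 2, i = 1, i = 0.
Intersections between consecutive envelope lines give the roots: for adjacent envelope indices i < j the intersection is x = (a_i − a_j) / (j − i). Reading off the sorted break points: {-6, -1, 0, 4}.
Verification: at each break x_0, at least two indices attain the minimum of min_i(a_i + i · x_0).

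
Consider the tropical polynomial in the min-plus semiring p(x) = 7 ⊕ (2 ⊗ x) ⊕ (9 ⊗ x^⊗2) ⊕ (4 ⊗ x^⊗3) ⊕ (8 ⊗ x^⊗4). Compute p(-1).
p(-1) = 1

A tropical monomial a ⊗ x^⊗i evaluates to a + i · x. Evaluating each term at x = -1:
  Term 0 contributes 7 + 0 · -1 = 7
  Term 1 contributes 2 + 1 · -1 = 1
  Term 2 contributes 9 + 2 · -1 = 7
  Term 3 contributes 4 + 3 · -1 = 1
  Term 4 contributes 8 + 4 · -1 = 4
p(-1) = ⊕ of these = min[7, 1, 7, 1, 4] = 1.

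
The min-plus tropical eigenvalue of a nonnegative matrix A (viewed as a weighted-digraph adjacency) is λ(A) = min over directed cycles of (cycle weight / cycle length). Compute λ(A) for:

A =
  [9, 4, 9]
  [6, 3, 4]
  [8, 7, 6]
λ(A) = 3

Enumerate directed cycles and compute their means (weight / length). Sample:
  cycle 0 → 0: weight = 9, length = 1, mean = 9/1 ≈ 9.000
  cycle 1 → 1: weight = 3, length = 1, mean = 3/1 ≈ 3.000
  cycle 2 → 2: weight = 6, length = 1, mean = 6/1 ≈ 6.000
  cycle 0 → 1 → 0: weight = 10, length = 2, mean = 10/2 ≈ 5.000
  cycle 0 → 2 → 0: weight = 17, length = 2, mean = 17/2 ≈ 8.500
  cycle 1 → 0 → 1: weight = 10, length = 2, mean = 10/2 ≈ 5.000
Minimum mean = 3.000, attained e.g. along the cycle 1 → 1 with weight 3 and length 1. So λ(A) = 3/1 = 3.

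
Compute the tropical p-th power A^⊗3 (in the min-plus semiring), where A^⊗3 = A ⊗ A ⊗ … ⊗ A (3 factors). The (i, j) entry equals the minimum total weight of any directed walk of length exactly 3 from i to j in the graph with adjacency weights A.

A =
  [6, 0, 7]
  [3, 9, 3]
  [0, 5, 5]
A^⊗3 =
  [3, 3, 8]
  [6, 3, 6]
  [3, 5, 3]

Each entry (A^⊗3)_ij equals the minimum over all length-3 walks i = v_0 → v_1 → … → v_3 = j of Σ_t A[v_t][v_{t+1}]. For example, for (i, j) = (0, 2) we minimise over 9 possible intermediate vertex sequences; the minimum is 8, attained along the walk 0 → 1 → 2 → 2.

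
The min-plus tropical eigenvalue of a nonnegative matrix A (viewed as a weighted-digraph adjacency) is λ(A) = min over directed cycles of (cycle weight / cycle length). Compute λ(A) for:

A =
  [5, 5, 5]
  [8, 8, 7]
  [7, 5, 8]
λ(A) = 5

Enumerate directed cycles and compute their means (weight / length). Sample:
  cycle 0 → 0: weight = 5, length = 1, mean = 5/1 ≈ 5.000
  cycle 1 → 1: weight = 8, length = 1, mean = 8/1 ≈ 8.000
  cycle 2 → 2: weight = 8, length = 1, mean = 8/1 ≈ 8.000
  cycle 0 → 1 → 0: weight = 13, length = 2, mean = 13/2 ≈ 6.500
  cycle 0 → 2 → 0: weight = 12, length = 2, mean = 12/2 ≈ 6.000
  cycle 1 → 0 → 1: weight = 13, length = 2, mean = 13/2 ≈ 6.500
Minimum mean = 5.000, attained e.g. along the cycle 0 → 0 with weight 5 and length 1. So λ(A) = 5/1 = 5.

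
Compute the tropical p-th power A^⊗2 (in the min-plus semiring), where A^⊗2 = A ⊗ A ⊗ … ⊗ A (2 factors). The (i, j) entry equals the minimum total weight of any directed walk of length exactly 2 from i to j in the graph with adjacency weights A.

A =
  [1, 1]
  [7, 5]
A^⊗2 =
  [2, 2]
  [8, 8]

Each entry (A^⊗2)_ij equals the minimum over all length-2 walks i = v_0 → v_1 → … → v_2 = j of Σ_t A[v_t][v_{t+1}]. For example, for (i, j) = (0, 1) we minimise over 2 possible intermediate vertex sequences; the minimum is 2, attained along the walk 0 → 0 → 1.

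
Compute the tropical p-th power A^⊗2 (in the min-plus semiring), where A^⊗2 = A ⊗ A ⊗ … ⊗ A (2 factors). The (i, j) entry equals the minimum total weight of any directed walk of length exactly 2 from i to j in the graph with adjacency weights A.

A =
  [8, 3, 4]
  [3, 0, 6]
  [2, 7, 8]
A^⊗2 =
  [6, 3, 9]
  [3, 0, 6]
  [10, 5, 6]

Each entry (A^⊗2)_ij equals the minimum over all length-2 walks i = v_0 → v_1 → … → v_2 = j of Σ_t A[v_t][v_{t+1}]. For example, for (i, j) = (0, 2) we minimise over 3 possible intermediate vertex sequences; the minimum is 9, attained along the walk 0 → 1 → 2.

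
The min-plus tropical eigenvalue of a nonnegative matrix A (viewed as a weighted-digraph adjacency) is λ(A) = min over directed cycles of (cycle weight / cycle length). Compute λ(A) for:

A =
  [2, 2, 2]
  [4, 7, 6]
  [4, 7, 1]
λ(A) = 1

Enumerate directed cycles and compute their means (weight / length). Sample:
  cycle 0 → 0: weight = 2, length = 1, mean = 2/1 ≈ 2.000
  cycle 1 → 1: weight = 7, length = 1, mean = 7/1 ≈ 7.000
  cycle 2 → 2: weight = 1, length = 1, mean = 1/1 ≈ 1.000
  cycle 0 → 1 → 0: weight = 6, length = 2, mean = 6/2 ≈ 3.000
  cycle 0 → 2 → 0: weight = 6, length = 2, mean = 6/2 ≈ 3.000
  cycle 1 → 0 → 1: weight = 6, length = 2, mean = 6/2 ≈ 3.000
Minimum mean = 1.000, attained e.g. along the cycle 2 → 2 with weight 1 and length 1. So λ(A) = 1/1 = 1.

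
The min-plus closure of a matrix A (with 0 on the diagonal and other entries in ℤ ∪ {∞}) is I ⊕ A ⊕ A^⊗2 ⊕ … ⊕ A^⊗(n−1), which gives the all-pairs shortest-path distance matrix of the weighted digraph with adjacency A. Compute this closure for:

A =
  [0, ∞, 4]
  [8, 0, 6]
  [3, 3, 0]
Closure =
  [0, 7, 4]
  [8, 0, 6]
  [3, 3, 0]

This is the Floyd-Warshall all-pairs shortest-path computation. For each intermediate vertex k = 0, 1, …, 2, update dist[i][j] ← min(dist[i][j], dist[i][k] + dist[k][j]). The final matrix gives, for each (i, j), the minimum total weight of any directed path from i to j (possibly empty when i = j).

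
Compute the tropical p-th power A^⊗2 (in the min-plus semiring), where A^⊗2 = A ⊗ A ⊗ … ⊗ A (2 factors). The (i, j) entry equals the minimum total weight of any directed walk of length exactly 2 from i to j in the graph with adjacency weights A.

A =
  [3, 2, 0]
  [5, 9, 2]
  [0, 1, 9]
A^⊗2 =
  [0, 1, 3]
  [2, 3, 5]
  [3, 2, 0]

Each entry (A^⊗2)_ij equals the minimum over all length-2 walks i = v_0 → v_1 → … → v_2 = j of Σ_t A[v_t][v_{t+1}]. For example, for (i, j) = (0, 2) we minimise over 3 possible intermediate vertex sequences; the minimum is 3, attained along the walk 0 → 0 → 2.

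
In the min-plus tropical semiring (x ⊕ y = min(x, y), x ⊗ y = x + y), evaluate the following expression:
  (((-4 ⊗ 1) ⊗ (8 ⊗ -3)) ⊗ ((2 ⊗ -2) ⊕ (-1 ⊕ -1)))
(((-4 ⊗ 1) ⊗ (8 ⊗ -3)) ⊗ ((2 ⊗ -2) ⊕ (-1 ⊕ -1))) = 1

Expand innermost to outermost. Recall ⊕ takes the minimum of its arguments and ⊗ takes their sum. Working out the expression (((-4 ⊗ 1) ⊗ (8 ⊗ -3)) ⊗ ((2 ⊗ -2) ⊕ (-1 ⊕ -1))) gives 1.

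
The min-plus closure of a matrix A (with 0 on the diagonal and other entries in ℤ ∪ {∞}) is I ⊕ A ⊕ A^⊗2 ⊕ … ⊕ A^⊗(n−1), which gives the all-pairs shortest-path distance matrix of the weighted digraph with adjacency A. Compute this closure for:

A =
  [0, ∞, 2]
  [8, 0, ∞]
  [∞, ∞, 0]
Closure =
  [0, ∞, 2]
  [8, 0, 10]
  [∞, ∞, 0]

This is the Floyd-Warshall all-pairs shortest-path computation. For each intermediate vertex k = 0, 1, …, 2, update dist[i][j] ← min(dist[i][j], dist[i][k] + dist[k][j]). The final matrix gives, for each (i, j), the minimum total weight of any directed path from i to j (possibly empty when i = j).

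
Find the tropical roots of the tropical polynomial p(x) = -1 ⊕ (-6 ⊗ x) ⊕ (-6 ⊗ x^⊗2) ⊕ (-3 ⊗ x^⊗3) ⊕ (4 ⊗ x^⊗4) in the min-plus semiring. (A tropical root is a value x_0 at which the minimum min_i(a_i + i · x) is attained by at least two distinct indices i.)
Roots: {-7, -3, 0, 5}

Each tropical root is a break point of the lower envelope of the lines y = a_i + i · x (there are 5 lines, with slopes 0, 1, ..., 4). Only the lines that attain the minimum somewhere contribute to roots; other lines are dominated. Here the surviving (envelope) indices are i = 4, i = 3, i = 2, i = 1, i = 0.
Intersections between consecutive envelope lines give the roots: for adjacent envelope indices i < j the intersection is x = (a_i − a_j) / (j − i). Reading off the sorted break points: {-7, -3, 0, 5}.
Verification: at each break x_0, at least two indices attain the minimum of min_i(a_i + i · x_0).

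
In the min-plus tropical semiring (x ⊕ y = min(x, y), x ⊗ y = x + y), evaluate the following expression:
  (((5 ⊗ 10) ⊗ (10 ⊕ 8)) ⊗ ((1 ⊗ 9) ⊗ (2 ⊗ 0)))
(((5 ⊗ 10) ⊗ (10 ⊕ 8)) ⊗ ((1 ⊗ 9) ⊗ (2 ⊗ 0))) = 35

Expand innermost to outermost. Recall ⊕ takes the minimum of its arguments and ⊗ takes their sum. Working out the expression (((5 ⊗ 10) ⊗ (10 ⊕ 8)) ⊗ ((1 ⊗ 9) ⊗ (2 ⊗ 0))) gives 35.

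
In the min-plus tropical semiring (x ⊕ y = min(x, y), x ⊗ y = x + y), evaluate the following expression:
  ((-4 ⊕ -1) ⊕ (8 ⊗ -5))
((-4 ⊕ -1) ⊕ (8 ⊗ -5)) = -4

Expand innermost to outermost. Recall ⊕ takes the minimum of its arguments and ⊗ takes their sum. Working out the expression ((-4 ⊕ -1) ⊕ (8 ⊗ -5)) gives -4.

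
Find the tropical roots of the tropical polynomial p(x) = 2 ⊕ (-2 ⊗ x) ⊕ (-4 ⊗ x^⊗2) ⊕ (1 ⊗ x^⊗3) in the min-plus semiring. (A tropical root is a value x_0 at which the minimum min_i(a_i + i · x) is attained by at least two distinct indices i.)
Roots: {-5, 2, 4}

Each tropical root is a break point of the lower envelope of the lines y = a_i + i · x (there are 4 lines, with slopes 0, 1, ..., 3). Only the lines that attain the minimum somewhere contribute to roots; other lines are dominated. Here the surviving (envelope) indices are i = 3, i = 2, i = 1, i = 0.
Intersections between consecutive envelope lines give the roots: for adjacent envelope indices i < j the intersection is x = (a_i − a_j) / (j − i). Reading off the sorted break points: {-5, 2, 4}.
Verification: at each break x_0, at least two indices attain the minimum of min_i(a_i + i · x_0).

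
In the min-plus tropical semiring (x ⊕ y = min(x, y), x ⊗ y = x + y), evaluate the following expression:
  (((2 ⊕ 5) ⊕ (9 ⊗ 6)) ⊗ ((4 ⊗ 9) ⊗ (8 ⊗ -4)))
(((2 ⊕ 5) ⊕ (9 ⊗ 6)) ⊗ ((4 ⊗ 9) ⊗ (8 ⊗ -4))) = 19

Expand innermost to outermost. Recall ⊕ takes the minimum of its arguments and ⊗ takes their sum. Working out the expression (((2 ⊕ 5) ⊕ (9 ⊗ 6)) ⊗ ((4 ⊗ 9) ⊗ (8 ⊗ -4))) gives 19.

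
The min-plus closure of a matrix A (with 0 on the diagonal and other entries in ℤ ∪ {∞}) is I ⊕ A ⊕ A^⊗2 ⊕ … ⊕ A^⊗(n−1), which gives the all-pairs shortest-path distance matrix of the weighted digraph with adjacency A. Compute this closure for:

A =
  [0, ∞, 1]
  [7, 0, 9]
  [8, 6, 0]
Closure =
  [0, 7, 1]
  [7, 0, 8]
  [8, 6, 0]

This is the Floyd-Warshall all-pairs shortest-path computation. For each intermediate vertex k = 0, 1, …, 2, update dist[i][j] ← min(dist[i][j], dist[i][k] + dist[k][j]). The final matrix gives, for each (i, j), the minimum total weight of any directed path from i to j (possibly empty when i = j).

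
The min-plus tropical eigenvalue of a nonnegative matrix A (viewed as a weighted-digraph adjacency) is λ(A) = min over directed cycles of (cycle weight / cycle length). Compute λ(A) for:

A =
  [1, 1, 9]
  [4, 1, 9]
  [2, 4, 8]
λ(A) = 1

Enumerate directed cycles and compute their means (weight / length). Sample:
  cycle 0 → 0: weight = 1, length = 1, mean = 1/1 ≈ 1.000
  cycle 1 → 1: weight = 1, length = 1, mean = 1/1 ≈ 1.000
  cycle 2 → 2: weight = 8, length = 1, mean = 8/1 ≈ 8.000
  cycle 0 → 1 → 0: weight = 5, length = 2, mean = 5/2 ≈ 2.500
  cycle 0 → 2 → 0: weight = 11, length = 2, mean = 11/2 ≈ 5.500
  cycle 1 → 0 → 1: weight = 5, length = 2, mean = 5/2 ≈ 2.500
Minimum mean = 1.000, attained e.g. along the cycle 0 → 0 with weight 1 and length 1. So λ(A) = 1/1 = 1.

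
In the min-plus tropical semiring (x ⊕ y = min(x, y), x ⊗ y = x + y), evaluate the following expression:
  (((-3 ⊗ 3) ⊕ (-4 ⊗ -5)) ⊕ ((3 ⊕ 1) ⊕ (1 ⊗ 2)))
(((-3 ⊗ 3) ⊕ (-4 ⊗ -5)) ⊕ ((3 ⊕ 1) ⊕ (1 ⊗ 2))) = -9

Expand innermost to outermost. Recall ⊕ takes the minimum of its arguments and ⊗ takes their sum. Working out the expression (((-3 ⊗ 3) ⊕ (-4 ⊗ -5)) ⊕ ((3 ⊕ 1) ⊕ (1 ⊗ 2))) gives -9.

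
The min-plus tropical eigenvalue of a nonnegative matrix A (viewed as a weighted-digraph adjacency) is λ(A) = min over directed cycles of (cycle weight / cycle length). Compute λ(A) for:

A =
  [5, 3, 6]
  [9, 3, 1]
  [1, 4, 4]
λ(A) = 5/3

Enumerate directed cycles and compute their means (weight / length). Sample:
  cycle 0 → 0: weight = 5, length = 1, mean = 5/1 ≈ 5.000
  cycle 1 → 1: weight = 3, length = 1, mean = 3/1 ≈ 3.000
  cycle 2 → 2: weight = 4, length = 1, mean = 4/1 ≈ 4.000
  cycle 0 → 1 → 0: weight = 12, length = 2, mean = 12/2 ≈ 6.000
  cycle 0 → 2 → 0: weight = 7, length = 2, mean = 7/2 ≈ 3.500
  cycle 1 → 0 → 1: weight = 12, length = 2, mean = 12/2 ≈ 6.000
Minimum mean = 1.667, attained e.g. along the cycle 0 → 1 → 2 → 0 with weight 5 and length 3. So λ(A) = 5/3 = 5/3.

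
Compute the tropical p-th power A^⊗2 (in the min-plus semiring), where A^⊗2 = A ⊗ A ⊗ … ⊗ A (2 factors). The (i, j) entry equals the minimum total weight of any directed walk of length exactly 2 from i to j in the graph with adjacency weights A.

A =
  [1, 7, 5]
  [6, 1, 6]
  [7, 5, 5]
A^⊗2 =
  [2, 8, 6]
  [7, 2, 7]
  [8, 6, 10]

Each entry (A^⊗2)_ij equals the minimum over all length-2 walks i = v_0 → v_1 → … → v_2 = j of Σ_t A[v_t][v_{t+1}]. For example, for (i, j) = (0, 2) we minimise over 3 possible intermediate vertex sequences; the minimum is 6, attained along the walk 0 → 0 → 2.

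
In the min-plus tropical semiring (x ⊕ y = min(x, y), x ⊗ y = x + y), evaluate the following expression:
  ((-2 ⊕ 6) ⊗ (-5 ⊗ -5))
((-2 ⊕ 6) ⊗ (-5 ⊗ -5)) = -12

Expand innermost to outermost. Recall ⊕ takes the minimum of its arguments and ⊗ takes their sum. Working out the expression ((-2 ⊕ 6) ⊗ (-5 ⊗ -5)) gives -12.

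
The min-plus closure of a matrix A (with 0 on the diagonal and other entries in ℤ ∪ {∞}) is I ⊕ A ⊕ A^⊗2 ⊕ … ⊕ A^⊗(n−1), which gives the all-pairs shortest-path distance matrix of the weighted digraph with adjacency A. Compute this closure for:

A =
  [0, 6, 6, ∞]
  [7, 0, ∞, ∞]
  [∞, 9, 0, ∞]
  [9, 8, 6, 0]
Closure =
  [0, 6, 6, ∞]
  [7, 0, 13, ∞]
  [16, 9, 0, ∞]
  [9, 8, 6, 0]

This is the Floyd-Warshall all-pairs shortest-path computation. For each intermediate vertex k = 0, 1, …, 3, update dist[i][j] ← min(dist[i][j], dist[i][k] + dist[k][j]). The final matrix gives, for each (i, j), the minimum total weight of any directed path from i to j (possibly empty when i = j).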